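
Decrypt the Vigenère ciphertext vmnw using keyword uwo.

bqzc

Repeat the key across the ciphertext: uwou
v(21)−u(20): 1 → b
m(12)−w(22): -10≡16 → q
n(13)−o(14): -1≡25 → z
w(22)−u(20): 2 → c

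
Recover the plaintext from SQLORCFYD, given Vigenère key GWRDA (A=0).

MUULRWJHA

Repeat the key across the ciphertext: GWRDAGWRD
S(18)−G(6): 12 → M
Q(16)−W(22): -6≡20 → U
L(11)−R(17): -6≡20 → U
O(14)−D(3): 11 → L
R(17)−A(0): 17 → R
C(2)−G(6): -4≡22 → W
F(5)−W(22): -17≡9 → J
Y(24)−R(17): 7 → H
D(3)−D(3): 0 → A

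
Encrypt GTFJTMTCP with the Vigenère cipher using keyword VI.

Repeat the key across the message: VIVIVIVIV
G(6)+V(21): 27≡1 → B
T(19)+I(8): 27≡1 → B
F(5)+V(21): 26≡0 → A
J(9)+I(8): 17 → R
T(19)+V(21): 40≡14 → O
M(12)+I(8): 20 → U
T(19)+V(21): 40≡14 → O
C(2)+I(8): 10 → K
P(15)+V(21): 36≡10 → K

BBAROUOKK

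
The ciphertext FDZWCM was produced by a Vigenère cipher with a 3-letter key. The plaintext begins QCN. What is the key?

PBM

Subtract each crib letter from the matching ciphertext letter (mod 26):
F(5)−Q(16)=-11≡15 → P
D(3)−C(2)=1 → B
Z(25)−N(13)=12 → M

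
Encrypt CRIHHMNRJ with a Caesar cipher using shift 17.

TIZYYDEIA

C(2): 2+17=19 → T
R(17): 17+17=34≡8 → I
I(8): 8+17=25 → Z
H(7): 7+17=24 → Y
H(7): 7+17=24 → Y
M(12): 12+17=29≡3 → D
N(13): 13+17=30≡4 → E
R(17): 17+17=34≡8 → I
J(9): 9+17=26≡0 → A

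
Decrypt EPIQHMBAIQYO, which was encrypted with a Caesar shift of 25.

FQJRINCBJRZP

E(4): 4−25=-21≡5 → F
P(15): 15−25=-10≡16 → Q
I(8): 8−25=-17≡9 → J
Q(16): 16−25=-9≡17 → R
H(7): 7−25=-18≡8 → I
M(12): 12−25=-13≡13 → N
B(1): 1−25=-24≡2 → C
A(0): 0−25=-25≡1 → B
I(8): 8−25=-17≡9 → J
Q(16): 16−25=-9≡17 → R
Y(24): 24−25=-1≡25 → Z
O(14): 14−25=-11≡15 → P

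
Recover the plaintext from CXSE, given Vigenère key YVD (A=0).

Repeat the key across the ciphertext: YVDY
C(2)−Y(24): -22≡4 → E
X(23)−V(21): 2 → C
S(18)−D(3): 15 → P
E(4)−Y(24): -20≡6 → G

ECPG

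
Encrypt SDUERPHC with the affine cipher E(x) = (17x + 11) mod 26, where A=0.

FKNBOGAT

S(18): 17·18+11=317≡5 → F
D(3): 17·3+11=62≡10 → K
U(20): 17·20+11=351≡13 → N
E(4): 17·4+11=79≡1 → B
R(17): 17·17+11=300≡14 → O
P(15): 17·15+11=266≡6 → G
H(7): 17·7+11=130≡0 → A
C(2): 17·2+11=45≡19 → T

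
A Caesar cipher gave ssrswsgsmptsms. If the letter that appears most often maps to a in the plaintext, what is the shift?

The most frequent ciphertext letter is s (appears 7 times).
s is position 18; a is position 0.
Shift = 18.

18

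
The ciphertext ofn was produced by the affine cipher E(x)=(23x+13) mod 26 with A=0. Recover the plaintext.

The inverse of 23 mod 26 is 17, since 23·17=391≡1. Apply D(y)=17·(y−13) mod 26:
o(14): 17·(14−13)=17 → r
f(5): 17·(5−13)=-136≡20 → u
n(13): 17·(13−13)=0 → a

rua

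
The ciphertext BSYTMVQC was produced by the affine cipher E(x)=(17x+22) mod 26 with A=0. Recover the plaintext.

LMUJEDSI

The inverse of 17 mod 26 is 23, since 17·23=391≡1. Apply D(y)=23·(y−22) mod 26:
B(1): 23·(1−22)=-483≡11 → L
S(18): 23·(18−22)=-92≡12 → M
Y(24): 23·(24−22)=46≡20 → U
T(19): 23·(19−22)=-69≡9 → J
M(12): 23·(12−22)=-230≡4 → E
V(21): 23·(21−22)=-23≡3 → D
Q(16): 23·(16−22)=-138≡18 → S
C(2): 23·(2−22)=-460≡8 → I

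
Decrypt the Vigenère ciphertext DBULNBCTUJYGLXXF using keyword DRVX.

AKZOKKHWRSDJIGCI

Repeat the key across the ciphertext: DRVXDRVXDRVXDRVX
D(3)−D(3): 0 → A
B(1)−R(17): -16≡10 → K
U(20)−V(21): -1≡25 → Z
L(11)−X(23): -12≡14 → O
N(13)−D(3): 10 → K
B(1)−R(17): -16≡10 → K
C(2)−V(21): -19≡7 → H
T(19)−X(23): -4≡22 → W
U(20)−D(3): 17 → R
J(9)−R(17): -8≡18 → S
Y(24)−V(21): 3 → D
G(6)−X(23): -17≡9 → J
L(11)−D(3): 8 → I
X(23)−R(17): 6 → G
X(23)−V(21): 2 → C
F(5)−X(23): -18≡8 → I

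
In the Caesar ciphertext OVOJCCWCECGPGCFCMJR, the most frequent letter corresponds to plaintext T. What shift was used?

9

The most frequent ciphertext letter is C (appears 6 times).
C is position 2; T is position 19.
Shift = -17≡9.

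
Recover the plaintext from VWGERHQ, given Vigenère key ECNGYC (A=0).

Repeat the key across the ciphertext: ECNGYCE
V(21)−E(4): 17 → R
W(22)−C(2): 20 → U
G(6)−N(13): -7≡19 → T
E(4)−G(6): -2≡24 → Y
R(17)−Y(24): -7≡19 → T
H(7)−C(2): 5 → F
Q(16)−E(4): 12 → M

RUTYTFM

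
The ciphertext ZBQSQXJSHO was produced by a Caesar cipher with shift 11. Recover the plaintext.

OQFHFMYHWD

Z(25): 25−11=14 → O
B(1): 1−11=-10≡16 → Q
Q(16): 16−11=5 → F
S(18): 18−11=7 → H
Q(16): 16−11=5 → F
X(23): 23−11=12 → M
J(9): 9−11=-2≡24 → Y
S(18): 18−11=7 → H
H(7): 7−11=-4≡22 → W
O(14): 14−11=3 → D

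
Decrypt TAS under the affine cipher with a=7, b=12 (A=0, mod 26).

BCM

The inverse of 7 mod 26 is 15, since 7·15=105≡1. Apply D(y)=15·(y−12) mod 26:
T(19): 15·(19−12)=105≡1 → B
A(0): 15·(0−12)=-180≡2 → C
S(18): 15·(18−12)=90≡12 → M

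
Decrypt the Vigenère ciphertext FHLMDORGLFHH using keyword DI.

CZIEAGOYIXEZ

Repeat the key across the ciphertext: DIDIDIDIDIDI
F(5)−D(3): 2 → C
H(7)−I(8): -1≡25 → Z
L(11)−D(3): 8 → I
M(12)−I(8): 4 → E
D(3)−D(3): 0 → A
O(14)−I(8): 6 → G
R(17)−D(3): 14 → O
G(6)−I(8): -2≡24 → Y
L(11)−D(3): 8 → I
F(5)−I(8): -3≡23 → X
H(7)−D(3): 4 → E
H(7)−I(8): -1≡25 → Z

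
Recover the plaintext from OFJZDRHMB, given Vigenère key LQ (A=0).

DPYJSBWWQ

Repeat the key across the ciphertext: LQLQLQLQL
O(14)−L(11): 3 → D
F(5)−Q(16): -11≡15 → P
J(9)−L(11): -2≡24 → Y
Z(25)−Q(16): 9 → J
D(3)−L(11): -8≡18 → S
R(17)−Q(16): 1 → B
H(7)−L(11): -4≡22 → W
M(12)−Q(16): -4≡22 → W
B(1)−L(11): -10≡16 → Q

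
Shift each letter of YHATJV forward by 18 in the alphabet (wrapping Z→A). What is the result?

Y(24): 24+18=42≡16 → Q
H(7): 7+18=25 → Z
A(0): 0+18=18 → S
T(19): 19+18=37≡11 → L
J(9): 9+18=27≡1 → B
V(21): 21+18=39≡13 → N

QZSLBN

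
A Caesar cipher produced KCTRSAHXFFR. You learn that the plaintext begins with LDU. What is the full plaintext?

LDUSTBIYGGS

From the crib: K(10)−L(11)=-1≡25, so the shift is 25.
Subtract 25 from each ciphertext letter:
K(10): 10−25=-15≡11 → L
C(2): 2−25=-23≡3 → D
T(19): 19−25=-6≡20 → U
R(17): 17−25=-8≡18 → S
S(18): 18−25=-7≡19 → T
A(0): 0−25=-25≡1 → B
H(7): 7−25=-18≡8 → I
X(23): 23−25=-2≡24 → Y
F(5): 5−25=-20≡6 → G
F(5): 5−25=-20≡6 → G
R(17): 17−25=-8≡18 → S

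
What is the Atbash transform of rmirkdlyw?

r(17) → i(8)
m(12) → n(13)
i(8) → r(17)
r(17) → i(8)
k(10) → p(15)
d(3) → w(22)
l(11) → o(14)
y(24) → b(1)
w(22) → d(3)

inripwobd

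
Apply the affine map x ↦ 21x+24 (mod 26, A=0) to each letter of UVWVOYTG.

U(20): 21·20+24=444≡2 → C
V(21): 21·21+24=465≡23 → X
W(22): 21·22+24=486≡18 → S
V(21): 21·21+24=465≡23 → X
O(14): 21·14+24=318≡6 → G
Y(24): 21·24+24=528≡8 → I
T(19): 21·19+24=423≡7 → H
G(6): 21·6+24=150≡20 → U

CXSXGIHU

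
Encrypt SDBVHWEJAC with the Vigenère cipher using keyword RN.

JQSIYJVWRP

Repeat the key across the message: RNRNRNRNRN
S(18)+R(17): 35≡9 → J
D(3)+N(13): 16 → Q
B(1)+R(17): 18 → S
V(21)+N(13): 34≡8 → I
H(7)+R(17): 24 → Y
W(22)+N(13): 35≡9 → J
E(4)+R(17): 21 → V
J(9)+N(13): 22 → W
A(0)+R(17): 17 → R
C(2)+N(13): 15 → P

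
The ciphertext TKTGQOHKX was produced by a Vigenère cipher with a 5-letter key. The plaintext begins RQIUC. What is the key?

Subtract each crib letter from the matching ciphertext letter (mod 26):
T(19)−R(17)=2 → C
K(10)−Q(16)=-6≡20 → U
T(19)−I(8)=11 → L
G(6)−U(20)=-14≡12 → M
Q(16)−C(2)=14 → O

CULMO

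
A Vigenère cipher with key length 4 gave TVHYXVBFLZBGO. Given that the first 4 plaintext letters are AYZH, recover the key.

Subtract each crib letter from the matching ciphertext letter (mod 26):
T(19)−A(0)=19 → T
V(21)−Y(24)=-3≡23 → X
H(7)−Z(25)=-18≡8 → I
Y(24)−H(7)=17 → R

TXIR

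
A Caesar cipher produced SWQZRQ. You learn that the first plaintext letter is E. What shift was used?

14

From the crib: S(18)−E(4)=14, so the shift is 14.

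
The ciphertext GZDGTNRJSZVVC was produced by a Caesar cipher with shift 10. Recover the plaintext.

G(6): 6−10=-4≡22 → W
Z(25): 25−10=15 → P
D(3): 3−10=-7≡19 → T
G(6): 6−10=-4≡22 → W
T(19): 19−10=9 → J
N(13): 13−10=3 → D
R(17): 17−10=7 → H
J(9): 9−10=-1≡25 → Z
S(18): 18−10=8 → I
Z(25): 25−10=15 → P
V(21): 21−10=11 → L
V(21): 21−10=11 → L
C(2): 2−10=-8≡18 → S

WPTWJDHZIPLLS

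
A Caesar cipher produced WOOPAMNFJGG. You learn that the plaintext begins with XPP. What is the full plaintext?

XPPQBNOGKHH

From the crib: W(22)−X(23)=-1≡25, so the shift is 25.
Subtract 25 from each ciphertext letter:
W(22): 22−25=-3≡23 → X
O(14): 14−25=-11≡15 → P
O(14): 14−25=-11≡15 → P
P(15): 15−25=-10≡16 → Q
A(0): 0−25=-25≡1 → B
M(12): 12−25=-13≡13 → N
N(13): 13−25=-12≡14 → O
F(5): 5−25=-20≡6 → G
J(9): 9−25=-16≡10 → K
G(6): 6−25=-19≡7 → H
G(6): 6−25=-19≡7 → H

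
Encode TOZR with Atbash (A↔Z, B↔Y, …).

GLAI

T(19) → G(6)
O(14) → L(11)
Z(25) → A(0)
R(17) → I(8)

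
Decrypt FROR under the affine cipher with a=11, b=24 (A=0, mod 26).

The inverse of 11 mod 26 is 19, since 11·19=209≡1. Apply D(y)=19·(y−24) mod 26:
F(5): 19·(5−24)=-361≡3 → D
R(17): 19·(17−24)=-133≡23 → X
O(14): 19·(14−24)=-190≡18 → S
R(17): 19·(17−24)=-133≡23 → X

DXSX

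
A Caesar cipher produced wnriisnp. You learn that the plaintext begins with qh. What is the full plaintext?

qhlccmhj

From the crib: w(22)−q(16)=6, so the shift is 6.
Subtract 6 from each ciphertext letter:
w(22): 22−6=16 → q
n(13): 13−6=7 → h
r(17): 17−6=11 → l
i(8): 8−6=2 → c
i(8): 8−6=2 → c
s(18): 18−6=12 → m
n(13): 13−6=7 → h
p(15): 15−6=9 → j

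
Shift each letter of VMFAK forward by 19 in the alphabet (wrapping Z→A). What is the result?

V(21): 21+19=40≡14 → O
M(12): 12+19=31≡5 → F
F(5): 5+19=24 → Y
A(0): 0+19=19 → T
K(10): 10+19=29≡3 → D

OFYTD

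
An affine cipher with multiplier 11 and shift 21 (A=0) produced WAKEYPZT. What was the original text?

TRZPFQYO

The inverse of 11 mod 26 is 19, since 11·19=209≡1. Apply D(y)=19·(y−21) mod 26:
W(22): 19·(22−21)=19 → T
A(0): 19·(0−21)=-399≡17 → R
K(10): 19·(10−21)=-209≡25 → Z
E(4): 19·(4−21)=-323≡15 → P
Y(24): 19·(24−21)=57≡5 → F
P(15): 19·(15−21)=-114≡16 → Q
Z(25): 19·(25−21)=76≡24 → Y
T(19): 19·(19−21)=-38≡14 → O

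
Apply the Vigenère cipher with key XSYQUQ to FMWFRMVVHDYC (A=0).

Repeat the key across the message: XSYQUQXSYQUQ
F(5)+X(23): 28≡2 → C
M(12)+S(18): 30≡4 → E
W(22)+Y(24): 46≡20 → U
F(5)+Q(16): 21 → V
R(17)+U(20): 37≡11 → L
M(12)+Q(16): 28≡2 → C
V(21)+X(23): 44≡18 → S
V(21)+S(18): 39≡13 → N
H(7)+Y(24): 31≡5 → F
D(3)+Q(16): 19 → T
Y(24)+U(20): 44≡18 → S
C(2)+Q(16): 18 → S

CEUVLCSNFTSS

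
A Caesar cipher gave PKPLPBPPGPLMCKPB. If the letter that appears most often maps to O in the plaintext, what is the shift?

The most frequent ciphertext letter is P (appears 7 times).
P is position 15; O is position 14.
Shift = 1.

1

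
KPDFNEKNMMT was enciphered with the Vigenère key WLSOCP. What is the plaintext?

OELRLPOCUYR

Repeat the key across the ciphertext: WLSOCPWLSOC
K(10)−W(22): -12≡14 → O
P(15)−L(11): 4 → E
D(3)−S(18): -15≡11 → L
F(5)−O(14): -9≡17 → R
N(13)−C(2): 11 → L
E(4)−P(15): -11≡15 → P
K(10)−W(22): -12≡14 → O
N(13)−L(11): 2 → C
M(12)−S(18): -6≡20 → U
M(12)−O(14): -2≡24 → Y
T(19)−C(2): 17 → R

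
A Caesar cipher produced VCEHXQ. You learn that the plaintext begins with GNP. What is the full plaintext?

GNPSIB

From the crib: V(21)−G(6)=15, so the shift is 15.
Subtract 15 from each ciphertext letter:
V(21): 21−15=6 → G
C(2): 2−15=-13≡13 → N
E(4): 4−15=-11≡15 → P
H(7): 7−15=-8≡18 → S
X(23): 23−15=8 → I
Q(16): 16−15=1 → B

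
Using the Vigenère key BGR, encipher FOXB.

GUOC

Repeat the key across the message: BGRB
F(5)+B(1): 6 → G
O(14)+G(6): 20 → U
X(23)+R(17): 40≡14 → O
B(1)+B(1): 2 → C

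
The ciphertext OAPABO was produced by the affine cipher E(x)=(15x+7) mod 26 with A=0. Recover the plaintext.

XDEDKX

The inverse of 15 mod 26 is 7, since 15·7=105≡1. Apply D(y)=7·(y−7) mod 26:
O(14): 7·(14−7)=49≡23 → X
A(0): 7·(0−7)=-49≡3 → D
P(15): 7·(15−7)=56≡4 → E
A(0): 7·(0−7)=-49≡3 → D
B(1): 7·(1−7)=-42≡10 → K
O(14): 7·(14−7)=49≡23 → X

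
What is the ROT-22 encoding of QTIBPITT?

MPEXLEPP

Q(16): 16+22=38≡12 → M
T(19): 19+22=41≡15 → P
I(8): 8+22=30≡4 → E
B(1): 1+22=23 → X
P(15): 15+22=37≡11 → L
I(8): 8+22=30≡4 → E
T(19): 19+22=41≡15 → P
T(19): 19+22=41≡15 → P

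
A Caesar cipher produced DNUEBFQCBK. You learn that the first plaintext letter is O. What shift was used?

15

From the crib: D(3)−O(14)=-11≡15, so the shift is 15.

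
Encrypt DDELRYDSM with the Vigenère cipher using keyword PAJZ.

Repeat the key across the message: PAJZPAJZP
D(3)+P(15): 18 → S
D(3)+A(0): 3 → D
E(4)+J(9): 13 → N
L(11)+Z(25): 36≡10 → K
R(17)+P(15): 32≡6 → G
Y(24)+A(0): 24 → Y
D(3)+J(9): 12 → M
S(18)+Z(25): 43≡17 → R
M(12)+P(15): 27≡1 → B

SDNKGYMRB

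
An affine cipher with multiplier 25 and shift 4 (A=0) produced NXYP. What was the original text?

RHGP

The inverse of 25 mod 26 is 25, since 25·25=625≡1. Apply D(y)=25·(y−4) mod 26:
N(13): 25·(13−4)=225≡17 → R
X(23): 25·(23−4)=475≡7 → H
Y(24): 25·(24−4)=500≡6 → G
P(15): 25·(15−4)=275≡15 → P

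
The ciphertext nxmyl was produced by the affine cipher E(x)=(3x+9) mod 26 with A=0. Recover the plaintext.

The inverse of 3 mod 26 is 9, since 3·9=27≡1. Apply D(y)=9·(y−9) mod 26:
n(13): 9·(13−9)=36≡10 → k
x(23): 9·(23−9)=126≡22 → w
m(12): 9·(12−9)=27≡1 → b
y(24): 9·(24−9)=135≡5 → f
l(11): 9·(11−9)=18 → s

kwbfs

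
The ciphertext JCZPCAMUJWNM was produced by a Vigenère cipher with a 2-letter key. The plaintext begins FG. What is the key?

Subtract each crib letter from the matching ciphertext letter (mod 26):
J(9)−F(5)=4 → E
C(2)−G(6)=-4≡22 → W

EW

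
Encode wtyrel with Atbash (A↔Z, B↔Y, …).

dgbivo

w(22) → d(3)
t(19) → g(6)
y(24) → b(1)
r(17) → i(8)
e(4) → v(21)
l(11) → o(14)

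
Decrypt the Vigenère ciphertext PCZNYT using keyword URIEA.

VLRJYZ

Repeat the key across the ciphertext: URIEAU
P(15)−U(20): -5≡21 → V
C(2)−R(17): -15≡11 → L
Z(25)−I(8): 17 → R
N(13)−E(4): 9 → J
Y(24)−A(0): 24 → Y
T(19)−U(20): -1≡25 → Z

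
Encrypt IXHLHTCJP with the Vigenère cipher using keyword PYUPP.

XVBAWIADE

Repeat the key across the message: PYUPPPYUP
I(8)+P(15): 23 → X
X(23)+Y(24): 47≡21 → V
H(7)+U(20): 27≡1 → B
L(11)+P(15): 26≡0 → A
H(7)+P(15): 22 → W
T(19)+P(15): 34≡8 → I
C(2)+Y(24): 26≡0 → A
J(9)+U(20): 29≡3 → D
P(15)+P(15): 30≡4 → E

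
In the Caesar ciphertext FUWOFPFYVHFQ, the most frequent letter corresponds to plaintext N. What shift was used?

The most frequent ciphertext letter is F (appears 4 times).
F is position 5; N is position 13.
Shift = -8≡18.

18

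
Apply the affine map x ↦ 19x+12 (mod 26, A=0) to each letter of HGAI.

PWMI

H(7): 19·7+12=145≡15 → P
G(6): 19·6+12=126≡22 → W
A(0): 19·0+12=12 → M
I(8): 19·8+12=164≡8 → I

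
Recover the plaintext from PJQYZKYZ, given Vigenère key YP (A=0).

Repeat the key across the ciphertext: YPYPYPYP
P(15)−Y(24): -9≡17 → R
J(9)−P(15): -6≡20 → U
Q(16)−Y(24): -8≡18 → S
Y(24)−P(15): 9 → J
Z(25)−Y(24): 1 → B
K(10)−P(15): -5≡21 → V
Y(24)−Y(24): 0 → A
Z(25)−P(15): 10 → K

RUSJBVAK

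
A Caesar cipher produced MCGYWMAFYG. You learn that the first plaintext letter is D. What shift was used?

From the crib: M(12)−D(3)=9, so the shift is 9.

9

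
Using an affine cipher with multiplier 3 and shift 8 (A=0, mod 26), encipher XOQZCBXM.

X(23): 3·23+8=77≡25 → Z
O(14): 3·14+8=50≡24 → Y
Q(16): 3·16+8=56≡4 → E
Z(25): 3·25+8=83≡5 → F
C(2): 3·2+8=14 → O
B(1): 3·1+8=11 → L
X(23): 3·23+8=77≡25 → Z
M(12): 3·12+8=44≡18 → S

ZYEFOLZS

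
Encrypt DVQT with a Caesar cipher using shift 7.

KCXA

D(3): 3+7=10 → K
V(21): 21+7=28≡2 → C
Q(16): 16+7=23 → X
T(19): 19+7=26≡0 → A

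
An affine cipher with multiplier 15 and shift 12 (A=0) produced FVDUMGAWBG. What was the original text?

DLPEAKUSBK

The inverse of 15 mod 26 is 7, since 15·7=105≡1. Apply D(y)=7·(y−12) mod 26:
F(5): 7·(5−12)=-49≡3 → D
V(21): 7·(21−12)=63≡11 → L
D(3): 7·(3−12)=-63≡15 → P
U(20): 7·(20−12)=56≡4 → E
M(12): 7·(12−12)=0 → A
G(6): 7·(6−12)=-42≡10 → K
A(0): 7·(0−12)=-84≡20 → U
W(22): 7·(22−12)=70≡18 → S
B(1): 7·(1−12)=-77≡1 → B
G(6): 7·(6−12)=-42≡10 → K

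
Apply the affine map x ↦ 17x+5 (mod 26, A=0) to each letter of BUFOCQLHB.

B(1): 17·1+5=22 → W
U(20): 17·20+5=345≡7 → H
F(5): 17·5+5=90≡12 → M
O(14): 17·14+5=243≡9 → J
C(2): 17·2+5=39≡13 → N
Q(16): 17·16+5=277≡17 → R
L(11): 17·11+5=192≡10 → K
H(7): 17·7+5=124≡20 → U
B(1): 17·1+5=22 → W

WHMJNRKUW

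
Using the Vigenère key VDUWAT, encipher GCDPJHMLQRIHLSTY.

BFXLJAHOKNIAGVNU

Repeat the key across the message: VDUWATVDUWATVDUW
G(6)+V(21): 27≡1 → B
C(2)+D(3): 5 → F
D(3)+U(20): 23 → X
P(15)+W(22): 37≡11 → L
J(9)+A(0): 9 → J
H(7)+T(19): 26≡0 → A
M(12)+V(21): 33≡7 → H
L(11)+D(3): 14 → O
Q(16)+U(20): 36≡10 → K
R(17)+W(22): 39≡13 → N
I(8)+A(0): 8 → I
H(7)+T(19): 26≡0 → A
L(11)+V(21): 32≡6 → G
S(18)+D(3): 21 → V
T(19)+U(20): 39≡13 → N
Y(24)+W(22): 46≡20 → U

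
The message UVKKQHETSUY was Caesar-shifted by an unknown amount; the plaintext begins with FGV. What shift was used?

From the crib: U(20)−F(5)=15, so the shift is 15.

15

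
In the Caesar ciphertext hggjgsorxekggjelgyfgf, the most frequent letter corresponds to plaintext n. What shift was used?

The most frequent ciphertext letter is g (appears 7 times).
g is position 6; n is position 13.
Shift = -7≡19.

19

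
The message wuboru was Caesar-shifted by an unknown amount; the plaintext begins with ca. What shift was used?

From the crib: w(22)−c(2)=20, so the shift is 20.

20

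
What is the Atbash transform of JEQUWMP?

J(9) → Q(16)
E(4) → V(21)
Q(16) → J(9)
U(20) → F(5)
W(22) → D(3)
M(12) → N(13)
P(15) → K(10)

QVJFDNK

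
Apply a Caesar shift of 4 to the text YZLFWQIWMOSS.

Y(24): 24+4=28≡2 → C
Z(25): 25+4=29≡3 → D
L(11): 11+4=15 → P
F(5): 5+4=9 → J
W(22): 22+4=26≡0 → A
Q(16): 16+4=20 → U
I(8): 8+4=12 → M
W(22): 22+4=26≡0 → A
M(12): 12+4=16 → Q
O(14): 14+4=18 → S
S(18): 18+4=22 → W
S(18): 18+4=22 → W

CDPJAUMAQSWW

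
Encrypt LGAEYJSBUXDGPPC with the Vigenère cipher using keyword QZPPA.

Repeat the key across the message: QZPPAQZPPAQZPPA
L(11)+Q(16): 27≡1 → B
G(6)+Z(25): 31≡5 → F
A(0)+P(15): 15 → P
E(4)+P(15): 19 → T
Y(24)+A(0): 24 → Y
J(9)+Q(16): 25 → Z
S(18)+Z(25): 43≡17 → R
B(1)+P(15): 16 → Q
U(20)+P(15): 35≡9 → J
X(23)+A(0): 23 → X
D(3)+Q(16): 19 → T
G(6)+Z(25): 31≡5 → F
P(15)+P(15): 30≡4 → E
P(15)+P(15): 30≡4 → E
C(2)+A(0): 2 → C

BFPTYZRQJXTFEEC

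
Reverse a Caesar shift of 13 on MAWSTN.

M(12): 12−13=-1≡25 → Z
A(0): 0−13=-13≡13 → N
W(22): 22−13=9 → J
S(18): 18−13=5 → F
T(19): 19−13=6 → G
N(13): 13−13=0 → A

ZNJFGA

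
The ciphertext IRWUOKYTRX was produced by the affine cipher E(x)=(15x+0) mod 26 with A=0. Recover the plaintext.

EPYKUSMDPF

The inverse of 15 mod 26 is 7, since 15·7=105≡1. Apply D(y)=7·(y−0) mod 26:
I(8): 7·(8−0)=56≡4 → E
R(17): 7·(17−0)=119≡15 → P
W(22): 7·(22−0)=154≡24 → Y
U(20): 7·(20−0)=140≡10 → K
O(14): 7·(14−0)=98≡20 → U
K(10): 7·(10−0)=70≡18 → S
Y(24): 7·(24−0)=168≡12 → M
T(19): 7·(19−0)=133≡3 → D
R(17): 7·(17−0)=119≡15 → P
X(23): 7·(23−0)=161≡5 → F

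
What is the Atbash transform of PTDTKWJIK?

P(15) → K(10)
T(19) → G(6)
D(3) → W(22)
T(19) → G(6)
K(10) → P(15)
W(22) → D(3)
J(9) → Q(16)
I(8) → R(17)
K(10) → P(15)

KGWGPDQRP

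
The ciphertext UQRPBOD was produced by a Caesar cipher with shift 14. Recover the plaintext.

GCDBNAP

U(20): 20−14=6 → G
Q(16): 16−14=2 → C
R(17): 17−14=3 → D
P(15): 15−14=1 → B
B(1): 1−14=-13≡13 → N
O(14): 14−14=0 → A
D(3): 3−14=-11≡15 → P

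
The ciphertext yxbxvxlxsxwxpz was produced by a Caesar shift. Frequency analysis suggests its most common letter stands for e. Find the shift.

19

The most frequent ciphertext letter is x (appears 6 times).
x is position 23; e is position 4.
Shift = 19.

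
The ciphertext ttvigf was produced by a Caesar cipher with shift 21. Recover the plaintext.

yyanlk

t(19): 19−21=-2≡24 → y
t(19): 19−21=-2≡24 → y
v(21): 21−21=0 → a
i(8): 8−21=-13≡13 → n
g(6): 6−21=-15≡11 → l
f(5): 5−21=-16≡10 → k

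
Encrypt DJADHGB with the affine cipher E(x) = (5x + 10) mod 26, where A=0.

D(3): 5·3+10=25 → Z
J(9): 5·9+10=55≡3 → D
A(0): 5·0+10=10 → K
D(3): 5·3+10=25 → Z
H(7): 5·7+10=45≡19 → T
G(6): 5·6+10=40≡14 → O
B(1): 5·1+10=15 → P

ZDKZTOP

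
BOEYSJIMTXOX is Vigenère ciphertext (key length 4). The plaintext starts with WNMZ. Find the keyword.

FBSZ

Subtract each crib letter from the matching ciphertext letter (mod 26):
B(1)−W(22)=-21≡5 → F
O(14)−N(13)=1 → B
E(4)−M(12)=-8≡18 → S
Y(24)−Z(25)=-1≡25 → Z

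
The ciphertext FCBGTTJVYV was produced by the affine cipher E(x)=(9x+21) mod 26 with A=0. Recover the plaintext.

EVSHUUQAJA

The inverse of 9 mod 26 is 3, since 9·3=27≡1. Apply D(y)=3·(y−21) mod 26:
F(5): 3·(5−21)=-48≡4 → E
C(2): 3·(2−21)=-57≡21 → V
B(1): 3·(1−21)=-60≡18 → S
G(6): 3·(6−21)=-45≡7 → H
T(19): 3·(19−21)=-6≡20 → U
T(19): 3·(19−21)=-6≡20 → U
J(9): 3·(9−21)=-36≡16 → Q
V(21): 3·(21−21)=0 → A
Y(24): 3·(24−21)=9 → J
V(21): 3·(21−21)=0 → A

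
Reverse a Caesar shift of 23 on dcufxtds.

d(3): 3−23=-20≡6 → g
c(2): 2−23=-21≡5 → f
u(20): 20−23=-3≡23 → x
f(5): 5−23=-18≡8 → i
x(23): 23−23=0 → a
t(19): 19−23=-4≡22 → w
d(3): 3−23=-20≡6 → g
s(18): 18−23=-5≡21 → v

gfxiawgv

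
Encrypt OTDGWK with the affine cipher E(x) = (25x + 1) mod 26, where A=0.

NIYVFR

O(14): 25·14+1=351≡13 → N
T(19): 25·19+1=476≡8 → I
D(3): 25·3+1=76≡24 → Y
G(6): 25·6+1=151≡21 → V
W(22): 25·22+1=551≡5 → F
K(10): 25·10+1=251≡17 → R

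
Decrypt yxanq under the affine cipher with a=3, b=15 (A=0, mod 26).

The inverse of 3 mod 26 is 9, since 3·9=27≡1. Apply D(y)=9·(y−15) mod 26:
y(24): 9·(24−15)=81≡3 → d
x(23): 9·(23−15)=72≡20 → u
a(0): 9·(0−15)=-135≡21 → v
n(13): 9·(13−15)=-18≡8 → i
q(16): 9·(16−15)=9 → j

duvij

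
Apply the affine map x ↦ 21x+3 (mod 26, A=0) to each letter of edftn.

e(4): 21·4+3=87≡9 → j
d(3): 21·3+3=66≡14 → o
f(5): 21·5+3=108≡4 → e
t(19): 21·19+3=402≡12 → m
n(13): 21·13+3=276≡16 → q

joemq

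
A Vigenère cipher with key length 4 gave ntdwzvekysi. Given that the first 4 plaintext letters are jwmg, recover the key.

exrq

Subtract each crib letter from the matching ciphertext letter (mod 26):
n(13)−j(9)=4 → e
t(19)−w(22)=-3≡23 → x
d(3)−m(12)=-9≡17 → r
w(22)−g(6)=16 → q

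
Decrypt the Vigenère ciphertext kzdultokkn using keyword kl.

Repeat the key across the ciphertext: klklklklkl
k(10)−k(10): 0 → a
z(25)−l(11): 14 → o
d(3)−k(10): -7≡19 → t
u(20)−l(11): 9 → j
l(11)−k(10): 1 → b
t(19)−l(11): 8 → i
o(14)−k(10): 4 → e
k(10)−l(11): -1≡25 → z
k(10)−k(10): 0 → a
n(13)−l(11): 2 → c

aotjbiezac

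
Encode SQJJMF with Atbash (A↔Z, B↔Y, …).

S(18) → H(7)
Q(16) → J(9)
J(9) → Q(16)
J(9) → Q(16)
M(12) → N(13)
F(5) → U(20)

HJQQNU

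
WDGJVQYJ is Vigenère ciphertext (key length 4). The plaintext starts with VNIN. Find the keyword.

Subtract each crib letter from the matching ciphertext letter (mod 26):
W(22)−V(21)=1 → B
D(3)−N(13)=-10≡16 → Q
G(6)−I(8)=-2≡24 → Y
J(9)−N(13)=-4≡22 → W

BQYW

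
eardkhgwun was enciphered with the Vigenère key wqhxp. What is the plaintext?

Repeat the key across the ciphertext: wqhxpwqhxp
e(4)−w(22): -18≡8 → i
a(0)−q(16): -16≡10 → k
r(17)−h(7): 10 → k
d(3)−x(23): -20≡6 → g
k(10)−p(15): -5≡21 → v
h(7)−w(22): -15≡11 → l
g(6)−q(16): -10≡16 → q
w(22)−h(7): 15 → p
u(20)−x(23): -3≡23 → x
n(13)−p(15): -2≡24 → y

ikkgvlqpxy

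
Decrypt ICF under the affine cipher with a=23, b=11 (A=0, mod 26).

The inverse of 23 mod 26 is 17, since 23·17=391≡1. Apply D(y)=17·(y−11) mod 26:
I(8): 17·(8−11)=-51≡1 → B
C(2): 17·(2−11)=-153≡3 → D
F(5): 17·(5−11)=-102≡2 → C

BDC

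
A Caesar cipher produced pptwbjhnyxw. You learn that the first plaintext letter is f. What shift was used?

10

From the crib: p(15)−f(5)=10, so the shift is 10.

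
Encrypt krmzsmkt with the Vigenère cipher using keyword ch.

myogutma

Repeat the key across the message: chchchch
k(10)+c(2): 12 → m
r(17)+h(7): 24 → y
m(12)+c(2): 14 → o
z(25)+h(7): 32≡6 → g
s(18)+c(2): 20 → u
m(12)+h(7): 19 → t
k(10)+c(2): 12 → m
t(19)+h(7): 26≡0 → a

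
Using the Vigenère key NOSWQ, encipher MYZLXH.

ZMRHNU

Repeat the key across the message: NOSWQN
M(12)+N(13): 25 → Z
Y(24)+O(14): 38≡12 → M
Z(25)+S(18): 43≡17 → R
L(11)+W(22): 33≡7 → H
X(23)+Q(16): 39≡13 → N
H(7)+N(13): 20 → U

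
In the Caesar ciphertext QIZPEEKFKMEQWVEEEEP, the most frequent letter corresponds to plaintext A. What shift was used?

The most frequent ciphertext letter is E (appears 7 times).
E is position 4; A is position 0.
Shift = 4.

4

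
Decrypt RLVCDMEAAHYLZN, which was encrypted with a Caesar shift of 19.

YSCJKTLHHOFSGU

R(17): 17−19=-2≡24 → Y
L(11): 11−19=-8≡18 → S
V(21): 21−19=2 → C
C(2): 2−19=-17≡9 → J
D(3): 3−19=-16≡10 → K
M(12): 12−19=-7≡19 → T
E(4): 4−19=-15≡11 → L
A(0): 0−19=-19≡7 → H
A(0): 0−19=-19≡7 → H
H(7): 7−19=-12≡14 → O
Y(24): 24−19=5 → F
L(11): 11−19=-8≡18 → S
Z(25): 25−19=6 → G
N(13): 13−19=-6≡20 → U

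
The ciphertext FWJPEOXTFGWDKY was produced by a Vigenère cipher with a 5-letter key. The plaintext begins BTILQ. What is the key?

Subtract each crib letter from the matching ciphertext letter (mod 26):
F(5)−B(1)=4 → E
W(22)−T(19)=3 → D
J(9)−I(8)=1 → B
P(15)−L(11)=4 → E
E(4)−Q(16)=-12≡14 → O

EDBEO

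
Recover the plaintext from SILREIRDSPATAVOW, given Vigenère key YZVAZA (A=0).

UJQRFITEXPBTCWTW

Repeat the key across the ciphertext: YZVAZAYZVAZAYZVA
S(18)−Y(24): -6≡20 → U
I(8)−Z(25): -17≡9 → J
L(11)−V(21): -10≡16 → Q
R(17)−A(0): 17 → R
E(4)−Z(25): -21≡5 → F
I(8)−A(0): 8 → I
R(17)−Y(24): -7≡19 → T
D(3)−Z(25): -22≡4 → E
S(18)−V(21): -3≡23 → X
P(15)−A(0): 15 → P
A(0)−Z(25): -25≡1 → B
T(19)−A(0): 19 → T
A(0)−Y(24): -24≡2 → C
V(21)−Z(25): -4≡22 → W
O(14)−V(21): -7≡19 → T
W(22)−A(0): 22 → W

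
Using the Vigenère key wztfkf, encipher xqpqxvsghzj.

Repeat the key across the message: wztfkfwztfk
x(23)+w(22): 45≡19 → t
q(16)+z(25): 41≡15 → p
p(15)+t(19): 34≡8 → i
q(16)+f(5): 21 → v
x(23)+k(10): 33≡7 → h
v(21)+f(5): 26≡0 → a
s(18)+w(22): 40≡14 → o
g(6)+z(25): 31≡5 → f
h(7)+t(19): 26≡0 → a
z(25)+f(5): 30≡4 → e
j(9)+k(10): 19 → t

tpivhaofaet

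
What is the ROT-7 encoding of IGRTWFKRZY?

I(8): 8+7=15 → P
G(6): 6+7=13 → N
R(17): 17+7=24 → Y
T(19): 19+7=26≡0 → A
W(22): 22+7=29≡3 → D
F(5): 5+7=12 → M
K(10): 10+7=17 → R
R(17): 17+7=24 → Y
Z(25): 25+7=32≡6 → G
Y(24): 24+7=31≡5 → F

PNYADMRYGF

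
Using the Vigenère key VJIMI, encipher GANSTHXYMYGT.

BJVEBCGGYGBC

Repeat the key across the message: VJIMIVJIMIVJ
G(6)+V(21): 27≡1 → B
A(0)+J(9): 9 → J
N(13)+I(8): 21 → V
S(18)+M(12): 30≡4 → E
T(19)+I(8): 27≡1 → B
H(7)+V(21): 28≡2 → C
X(23)+J(9): 32≡6 → G
Y(24)+I(8): 32≡6 → G
M(12)+M(12): 24 → Y
Y(24)+I(8): 32≡6 → G
G(6)+V(21): 27≡1 → B
T(19)+J(9): 28≡2 → C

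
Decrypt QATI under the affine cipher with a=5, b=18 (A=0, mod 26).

KMVY

The inverse of 5 mod 26 is 21, since 5·21=105≡1. Apply D(y)=21·(y−18) mod 26:
Q(16): 21·(16−18)=-42≡10 → K
A(0): 21·(0−18)=-378≡12 → M
T(19): 21·(19−18)=21 → V
I(8): 21·(8−18)=-210≡24 → Y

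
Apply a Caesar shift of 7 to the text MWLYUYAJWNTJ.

M(12): 12+7=19 → T
W(22): 22+7=29≡3 → D
L(11): 11+7=18 → S
Y(24): 24+7=31≡5 → F
U(20): 20+7=27≡1 → B
Y(24): 24+7=31≡5 → F
A(0): 0+7=7 → H
J(9): 9+7=16 → Q
W(22): 22+7=29≡3 → D
N(13): 13+7=20 → U
T(19): 19+7=26≡0 → A
J(9): 9+7=16 → Q

TDSFBFHQDUAQ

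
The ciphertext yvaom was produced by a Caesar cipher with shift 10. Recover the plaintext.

olqec

y(24): 24−10=14 → o
v(21): 21−10=11 → l
a(0): 0−10=-10≡16 → q
o(14): 14−10=4 → e
m(12): 12−10=2 → c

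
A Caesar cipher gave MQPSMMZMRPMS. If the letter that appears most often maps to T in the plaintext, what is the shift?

The most frequent ciphertext letter is M (appears 5 times).
M is position 12; T is position 19.
Shift = -7≡19.

19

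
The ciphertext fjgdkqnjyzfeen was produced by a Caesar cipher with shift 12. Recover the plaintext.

f(5): 5−12=-7≡19 → t
j(9): 9−12=-3≡23 → x
g(6): 6−12=-6≡20 → u
d(3): 3−12=-9≡17 → r
k(10): 10−12=-2≡24 → y
q(16): 16−12=4 → e
n(13): 13−12=1 → b
j(9): 9−12=-3≡23 → x
y(24): 24−12=12 → m
z(25): 25−12=13 → n
f(5): 5−12=-7≡19 → t
e(4): 4−12=-8≡18 → s
e(4): 4−12=-8≡18 → s
n(13): 13−12=1 → b

txuryebxmntssb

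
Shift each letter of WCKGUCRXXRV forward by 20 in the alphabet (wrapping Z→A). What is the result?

QWEAOWLRRLP

W(22): 22+20=42≡16 → Q
C(2): 2+20=22 → W
K(10): 10+20=30≡4 → E
G(6): 6+20=26≡0 → A
U(20): 20+20=40≡14 → O
C(2): 2+20=22 → W
R(17): 17+20=37≡11 → L
X(23): 23+20=43≡17 → R
X(23): 23+20=43≡17 → R
R(17): 17+20=37≡11 → L
V(21): 21+20=41≡15 → P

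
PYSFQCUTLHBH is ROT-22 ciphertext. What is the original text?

P(15): 15−22=-7≡19 → T
Y(24): 24−22=2 → C
S(18): 18−22=-4≡22 → W
F(5): 5−22=-17≡9 → J
Q(16): 16−22=-6≡20 → U
C(2): 2−22=-20≡6 → G
U(20): 20−22=-2≡24 → Y
T(19): 19−22=-3≡23 → X
L(11): 11−22=-11≡15 → P
H(7): 7−22=-15≡11 → L
B(1): 1−22=-21≡5 → F
H(7): 7−22=-15≡11 → L

TCWJUGYXPLFL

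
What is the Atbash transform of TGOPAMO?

GTLKZNL

T(19) → G(6)
G(6) → T(19)
O(14) → L(11)
P(15) → K(10)
A(0) → Z(25)
M(12) → N(13)
O(14) → L(11)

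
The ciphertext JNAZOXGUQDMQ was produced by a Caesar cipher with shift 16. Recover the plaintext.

J(9): 9−16=-7≡19 → T
N(13): 13−16=-3≡23 → X
A(0): 0−16=-16≡10 → K
Z(25): 25−16=9 → J
O(14): 14−16=-2≡24 → Y
X(23): 23−16=7 → H
G(6): 6−16=-10≡16 → Q
U(20): 20−16=4 → E
Q(16): 16−16=0 → A
D(3): 3−16=-13≡13 → N
M(12): 12−16=-4≡22 → W
Q(16): 16−16=0 → A

TXKJYHQEANWA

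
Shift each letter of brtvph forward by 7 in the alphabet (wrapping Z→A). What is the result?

iyacwo

b(1): 1+7=8 → i
r(17): 17+7=24 → y
t(19): 19+7=26≡0 → a
v(21): 21+7=28≡2 → c
p(15): 15+7=22 → w
h(7): 7+7=14 → o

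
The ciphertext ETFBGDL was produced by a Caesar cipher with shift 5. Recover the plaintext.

E(4): 4−5=-1≡25 → Z
T(19): 19−5=14 → O
F(5): 5−5=0 → A
B(1): 1−5=-4≡22 → W
G(6): 6−5=1 → B
D(3): 3−5=-2≡24 → Y
L(11): 11−5=6 → G

ZOAWBYG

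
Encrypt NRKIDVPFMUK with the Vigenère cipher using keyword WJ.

JAGRZELOIDG

Repeat the key across the message: WJWJWJWJWJW
N(13)+W(22): 35≡9 → J
R(17)+J(9): 26≡0 → A
K(10)+W(22): 32≡6 → G
I(8)+J(9): 17 → R
D(3)+W(22): 25 → Z
V(21)+J(9): 30≡4 → E
P(15)+W(22): 37≡11 → L
F(5)+J(9): 14 → O
M(12)+W(22): 34≡8 → I
U(20)+J(9): 29≡3 → D
K(10)+W(22): 32≡6 → G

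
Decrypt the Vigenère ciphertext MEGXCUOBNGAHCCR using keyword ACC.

MCEXASOZLGYFCAP

Repeat the key across the ciphertext: ACCACCACCACCACC
M(12)−A(0): 12 → M
E(4)−C(2): 2 → C
G(6)−C(2): 4 → E
X(23)−A(0): 23 → X
C(2)−C(2): 0 → A
U(20)−C(2): 18 → S
O(14)−A(0): 14 → O
B(1)−C(2): -1≡25 → Z
N(13)−C(2): 11 → L
G(6)−A(0): 6 → G
A(0)−C(2): -2≡24 → Y
H(7)−C(2): 5 → F
C(2)−A(0): 2 → C
C(2)−C(2): 0 → A
R(17)−C(2): 15 → P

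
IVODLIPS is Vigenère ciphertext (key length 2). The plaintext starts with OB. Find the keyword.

UU

Subtract each crib letter from the matching ciphertext letter (mod 26):
I(8)−O(14)=-6≡20 → U
V(21)−B(1)=20 → U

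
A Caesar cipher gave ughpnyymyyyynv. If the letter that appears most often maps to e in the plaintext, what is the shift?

20

The most frequent ciphertext letter is y (appears 6 times).
y is position 24; e is position 4.
Shift = 20.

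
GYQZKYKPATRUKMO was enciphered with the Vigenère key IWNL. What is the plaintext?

YCDOCCXESXEJCQB

Repeat the key across the ciphertext: IWNLIWNLIWNLIWN
G(6)−I(8): -2≡24 → Y
Y(24)−W(22): 2 → C
Q(16)−N(13): 3 → D
Z(25)−L(11): 14 → O
K(10)−I(8): 2 → C
Y(24)−W(22): 2 → C
K(10)−N(13): -3≡23 → X
P(15)−L(11): 4 → E
A(0)−I(8): -8≡18 → S
T(19)−W(22): -3≡23 → X
R(17)−N(13): 4 → E
U(20)−L(11): 9 → J
K(10)−I(8): 2 → C
M(12)−W(22): -10≡16 → Q
O(14)−N(13): 1 → B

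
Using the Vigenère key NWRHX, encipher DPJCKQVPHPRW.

Repeat the key across the message: NWRHXNWRHXNW
D(3)+N(13): 16 → Q
P(15)+W(22): 37≡11 → L
J(9)+R(17): 26≡0 → A
C(2)+H(7): 9 → J
K(10)+X(23): 33≡7 → H
Q(16)+N(13): 29≡3 → D
V(21)+W(22): 43≡17 → R
P(15)+R(17): 32≡6 → G
H(7)+H(7): 14 → O
P(15)+X(23): 38≡12 → M
R(17)+N(13): 30≡4 → E
W(22)+W(22): 44≡18 → S

QLAJHDRGOMES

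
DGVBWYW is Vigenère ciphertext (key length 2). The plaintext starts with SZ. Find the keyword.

Subtract each crib letter from the matching ciphertext letter (mod 26):
D(3)−S(18)=-15≡11 → L
G(6)−Z(25)=-19≡7 → H

LH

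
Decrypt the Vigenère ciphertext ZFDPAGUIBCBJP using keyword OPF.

LQYBLBGTWOMEB

Repeat the key across the ciphertext: OPFOPFOPFOPFO
Z(25)−O(14): 11 → L
F(5)−P(15): -10≡16 → Q
D(3)−F(5): -2≡24 → Y
P(15)−O(14): 1 → B
A(0)−P(15): -15≡11 → L
G(6)−F(5): 1 → B
U(20)−O(14): 6 → G
I(8)−P(15): -7≡19 → T
B(1)−F(5): -4≡22 → W
C(2)−O(14): -12≡14 → O
B(1)−P(15): -14≡12 → M
J(9)−F(5): 4 → E
P(15)−O(14): 1 → B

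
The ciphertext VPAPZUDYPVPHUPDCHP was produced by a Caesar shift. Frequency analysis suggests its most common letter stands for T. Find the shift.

22

The most frequent ciphertext letter is P (appears 6 times).
P is position 15; T is position 19.
Shift = -4≡22.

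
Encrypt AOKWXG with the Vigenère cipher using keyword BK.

Repeat the key across the message: BKBKBK
A(0)+B(1): 1 → B
O(14)+K(10): 24 → Y
K(10)+B(1): 11 → L
W(22)+K(10): 32≡6 → G
X(23)+B(1): 24 → Y
G(6)+K(10): 16 → Q

BYLGYQ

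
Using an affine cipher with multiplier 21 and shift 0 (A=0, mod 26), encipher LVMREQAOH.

XZSTGYAIR

L(11): 21·11+0=231≡23 → X
V(21): 21·21+0=441≡25 → Z
M(12): 21·12+0=252≡18 → S
R(17): 21·17+0=357≡19 → T
E(4): 21·4+0=84≡6 → G
Q(16): 21·16+0=336≡24 → Y
A(0): 21·0+0=0 → A
O(14): 21·14+0=294≡8 → I
H(7): 21·7+0=147≡17 → R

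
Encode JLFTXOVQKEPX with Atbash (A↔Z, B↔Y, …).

J(9) → Q(16)
L(11) → O(14)
F(5) → U(20)
T(19) → G(6)
X(23) → C(2)
O(14) → L(11)
V(21) → E(4)
Q(16) → J(9)
K(10) → P(15)
E(4) → V(21)
P(15) → K(10)
X(23) → C(2)

QOUGCLEJPVKC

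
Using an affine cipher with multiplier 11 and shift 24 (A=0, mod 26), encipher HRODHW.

XDWFXG

H(7): 11·7+24=101≡23 → X
R(17): 11·17+24=211≡3 → D
O(14): 11·14+24=178≡22 → W
D(3): 11·3+24=57≡5 → F
H(7): 11·7+24=101≡23 → X
W(22): 11·22+24=266≡6 → G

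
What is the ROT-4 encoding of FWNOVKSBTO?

JARSZOWFXS

F(5): 5+4=9 → J
W(22): 22+4=26≡0 → A
N(13): 13+4=17 → R
O(14): 14+4=18 → S
V(21): 21+4=25 → Z
K(10): 10+4=14 → O
S(18): 18+4=22 → W
B(1): 1+4=5 → F
T(19): 19+4=23 → X
O(14): 14+4=18 → S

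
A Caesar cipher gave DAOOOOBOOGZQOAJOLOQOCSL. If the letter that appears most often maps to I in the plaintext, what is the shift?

The most frequent ciphertext letter is O (appears 10 times).
O is position 14; I is position 8.
Shift = 6.

6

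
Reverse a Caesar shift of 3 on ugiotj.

rdflqg

u(20): 20−3=17 → r
g(6): 6−3=3 → d
i(8): 8−3=5 → f
o(14): 14−3=11 → l
t(19): 19−3=16 → q
j(9): 9−3=6 → g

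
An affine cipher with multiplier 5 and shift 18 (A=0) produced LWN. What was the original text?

The inverse of 5 mod 26 is 21, since 5·21=105≡1. Apply D(y)=21·(y−18) mod 26:
L(11): 21·(11−18)=-147≡9 → J
W(22): 21·(22−18)=84≡6 → G
N(13): 21·(13−18)=-105≡25 → Z

JGZ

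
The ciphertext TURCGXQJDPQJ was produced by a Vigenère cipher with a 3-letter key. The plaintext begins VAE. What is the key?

YUN

Subtract each crib letter from the matching ciphertext letter (mod 26):
T(19)−V(21)=-2≡24 → Y
U(20)−A(0)=20 → U
R(17)−E(4)=13 → N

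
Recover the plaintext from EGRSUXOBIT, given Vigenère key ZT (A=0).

Repeat the key across the ciphertext: ZTZTZTZTZT
E(4)−Z(25): -21≡5 → F
G(6)−T(19): -13≡13 → N
R(17)−Z(25): -8≡18 → S
S(18)−T(19): -1≡25 → Z
U(20)−Z(25): -5≡21 → V
X(23)−T(19): 4 → E
O(14)−Z(25): -11≡15 → P
B(1)−T(19): -18≡8 → I
I(8)−Z(25): -17≡9 → J
T(19)−T(19): 0 → A

FNSZVEPIJA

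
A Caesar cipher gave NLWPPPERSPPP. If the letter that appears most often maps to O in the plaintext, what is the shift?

The most frequent ciphertext letter is P (appears 6 times).
P is position 15; O is position 14.
Shift = 1.

1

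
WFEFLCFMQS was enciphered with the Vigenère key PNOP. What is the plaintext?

HSQQWPRXBF

Repeat the key across the ciphertext: PNOPPNOPPN
W(22)−P(15): 7 → H
F(5)−N(13): -8≡18 → S
E(4)−O(14): -10≡16 → Q
F(5)−P(15): -10≡16 → Q
L(11)−P(15): -4≡22 → W
C(2)−N(13): -11≡15 → P
F(5)−O(14): -9≡17 → R
M(12)−P(15): -3≡23 → X
Q(16)−P(15): 1 → B
S(18)−N(13): 5 → F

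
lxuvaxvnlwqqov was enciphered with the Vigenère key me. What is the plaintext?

ztirotjjzsemcr

Repeat the key across the ciphertext: mememememememe
l(11)−m(12): -1≡25 → z
x(23)−e(4): 19 → t
u(20)−m(12): 8 → i
v(21)−e(4): 17 → r
a(0)−m(12): -12≡14 → o
x(23)−e(4): 19 → t
v(21)−m(12): 9 → j
n(13)−e(4): 9 → j
l(11)−m(12): -1≡25 → z
w(22)−e(4): 18 → s
q(16)−m(12): 4 → e
q(16)−e(4): 12 → m
o(14)−m(12): 2 → c
v(21)−e(4): 17 → r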